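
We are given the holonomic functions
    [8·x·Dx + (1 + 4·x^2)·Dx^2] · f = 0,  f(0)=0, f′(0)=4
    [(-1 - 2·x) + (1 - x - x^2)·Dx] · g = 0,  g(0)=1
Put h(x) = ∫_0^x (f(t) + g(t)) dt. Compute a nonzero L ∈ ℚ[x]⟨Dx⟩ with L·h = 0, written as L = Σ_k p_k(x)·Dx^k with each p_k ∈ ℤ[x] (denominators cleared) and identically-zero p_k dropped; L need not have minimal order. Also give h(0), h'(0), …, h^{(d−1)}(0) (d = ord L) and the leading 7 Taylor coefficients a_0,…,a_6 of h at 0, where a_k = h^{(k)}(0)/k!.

f: a_k = 0, 4, 0, -16/3, 0, 64/5, 0, …
g: a_k = 1, 1, 2, 3, 5, 8, 13, …
Sum ⇒ L₀ = lclm(L_f,L_g) in ℚ(x)⟨Dx⟩.
h=∫₀ˣh₀: take L = L₀·Dx.
L = (16 - 64·x - 400·x^2 - 576·x^3 - 696·x^4 - 96·x^6)·Dx^2 + (-13 - 24·x - 22·x^2 - 204·x^3 - 548·x^4 - 488·x^5 - 48·x^6 - 96·x^7)·Dx^3 + (2 + 5·x + 14·x^2 - 2·x^3 + 13·x^4 - 92·x^5 - 48·x^6 - 16·x^7 - 16·x^8)·Dx^4  (order 4).
h: a_k = 0, 1, 5/2, 2/3, -7/12, 1, 52/15, …
ICs: h(0) = 0, h′(0) = 1, h′′(0) = 5, h′′′(0) = 4.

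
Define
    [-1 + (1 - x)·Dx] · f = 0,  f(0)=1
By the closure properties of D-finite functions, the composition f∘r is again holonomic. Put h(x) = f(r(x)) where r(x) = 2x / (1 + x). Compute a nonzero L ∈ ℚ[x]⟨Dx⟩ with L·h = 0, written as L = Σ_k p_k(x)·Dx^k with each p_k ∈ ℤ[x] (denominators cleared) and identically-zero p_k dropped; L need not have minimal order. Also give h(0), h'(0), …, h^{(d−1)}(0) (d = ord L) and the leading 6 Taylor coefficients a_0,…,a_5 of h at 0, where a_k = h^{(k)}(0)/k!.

f: a_k = 1, 1, 1, 1, 1, 1, …
Change of var in L_f (x↦r) gives L₀.
L = 2 + (-1 + x^2)·Dx  (order 1).
h: a_k = 1, 2, 2, 2, 2, 2, …
ICs: h(0) = 1.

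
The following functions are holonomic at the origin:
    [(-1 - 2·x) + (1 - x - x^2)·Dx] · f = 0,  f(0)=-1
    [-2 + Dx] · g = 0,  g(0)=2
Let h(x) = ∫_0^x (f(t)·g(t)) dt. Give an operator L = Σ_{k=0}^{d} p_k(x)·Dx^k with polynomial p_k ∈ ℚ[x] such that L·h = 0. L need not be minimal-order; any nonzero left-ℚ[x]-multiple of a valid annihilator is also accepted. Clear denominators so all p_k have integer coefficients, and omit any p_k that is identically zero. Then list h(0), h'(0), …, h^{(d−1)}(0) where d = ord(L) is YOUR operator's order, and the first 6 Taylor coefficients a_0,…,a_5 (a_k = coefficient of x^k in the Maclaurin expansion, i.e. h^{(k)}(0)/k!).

L = (3 - 2·x^2)·Dx + (-1 + x + x^2)·Dx^2  (order 2).
h: a_k = 0, -2, -3, -4, -31/6, -34/5, …
ICs: h(0) = 0, h′(0) = -2.

f: a_k = -1, -1, -2, -3, -5, -8, …
g: a_k = 2, 4, 4, 8/3, 4/3, 8/15, …
Product ⇒ symmetric product L₀, ord ≤ 1.
h=∫h₀ ⇒ L = L₀·Dx.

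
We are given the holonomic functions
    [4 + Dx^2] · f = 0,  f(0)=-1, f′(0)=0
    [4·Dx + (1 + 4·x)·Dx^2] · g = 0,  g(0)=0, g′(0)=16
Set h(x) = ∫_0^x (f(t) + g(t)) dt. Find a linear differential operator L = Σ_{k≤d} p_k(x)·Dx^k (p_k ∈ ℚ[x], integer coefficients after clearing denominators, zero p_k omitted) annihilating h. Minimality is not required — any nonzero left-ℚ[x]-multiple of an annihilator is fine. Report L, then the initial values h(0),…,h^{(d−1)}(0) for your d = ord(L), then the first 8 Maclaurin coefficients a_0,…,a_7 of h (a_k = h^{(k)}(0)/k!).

L = (400 + 128·x + 256·x^2)·Dx^2 + (36 + 176·x + 192·x^2 + 256·x^3)·Dx^3 + (100 + 32·x + 64·x^2)·Dx^4 + (9 + 44·x + 48·x^2 + 64·x^3)·Dx^5  (order 5).
h: a_k = 0, -1, 8, -10, 64/3, -154/3, 2048/15, -122876/315, …
ICs: h(0) = 0, h′(0) = -1, h′′(0) = 16, h′′′(0) = -60, h′′′′(0) = 512.

f: a_k = -1, 0, 2, 0, -2/3, 0, 4/45, 0, …
g: a_k = 0, 16, -32, 256/3, -256, 4096/5, -8192/3, 65536/7, …
Weyl lclm of L_f,L_g ⇒ L₀ (ord ≤ 4).
h=∫h₀ ⇒ L = L₀·Dx.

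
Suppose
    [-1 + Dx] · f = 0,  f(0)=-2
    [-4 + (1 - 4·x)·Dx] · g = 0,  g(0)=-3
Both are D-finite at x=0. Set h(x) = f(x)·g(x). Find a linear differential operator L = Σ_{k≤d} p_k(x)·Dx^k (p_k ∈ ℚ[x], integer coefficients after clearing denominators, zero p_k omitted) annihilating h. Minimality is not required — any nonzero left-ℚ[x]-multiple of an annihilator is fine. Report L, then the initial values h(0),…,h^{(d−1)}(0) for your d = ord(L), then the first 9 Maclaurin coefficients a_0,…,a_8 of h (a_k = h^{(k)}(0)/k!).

f: a_k = -2, -2, -1, -1/3, -1/12, -1/60, -1/360, -1/2520, -1/20160, …
g: a_k = -3, -12, -48, -192, -768, -3072, -12288, -49152, -196608, …
h₀=f·g: eliminate ⇒ L₀, order ≤ 1·1.
L = (5 - 4·x) + (-1 + 4·x)·Dx  (order 1).
h: a_k = 6, 30, 123, 493, 7889/4, 157781/20, 757349/24, 106028861/840, 3392923553/6720, …
ICs: h(0) = 6.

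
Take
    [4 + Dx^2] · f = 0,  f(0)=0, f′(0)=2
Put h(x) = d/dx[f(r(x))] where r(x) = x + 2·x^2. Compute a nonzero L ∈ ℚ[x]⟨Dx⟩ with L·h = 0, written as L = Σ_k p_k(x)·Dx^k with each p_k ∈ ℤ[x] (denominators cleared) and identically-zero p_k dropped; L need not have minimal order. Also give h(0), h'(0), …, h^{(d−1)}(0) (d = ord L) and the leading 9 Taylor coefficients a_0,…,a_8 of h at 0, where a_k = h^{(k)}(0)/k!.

f: a_k = 0, 2, 0, -4/3, 0, 4/15, 0, -8/315, 0, …
h₀=f(r): pull back L_f along r ⇒ L₀.
Differentiate: ansatz ord ≤ ord L₀ ⇒ L.
L = (52 + 64·x + 384·x^2 + 1024·x^3 + 1024·x^4) + (-12 - 48·x)·Dx + (1 + 8·x + 16·x^2)·Dx^2  (order 2).
h: a_k = 2, 8, -4, -32, -236/3, -48, 3352/45, 7552/45, 54436/315, …
ICs: h(0) = 2, h′(0) = 8.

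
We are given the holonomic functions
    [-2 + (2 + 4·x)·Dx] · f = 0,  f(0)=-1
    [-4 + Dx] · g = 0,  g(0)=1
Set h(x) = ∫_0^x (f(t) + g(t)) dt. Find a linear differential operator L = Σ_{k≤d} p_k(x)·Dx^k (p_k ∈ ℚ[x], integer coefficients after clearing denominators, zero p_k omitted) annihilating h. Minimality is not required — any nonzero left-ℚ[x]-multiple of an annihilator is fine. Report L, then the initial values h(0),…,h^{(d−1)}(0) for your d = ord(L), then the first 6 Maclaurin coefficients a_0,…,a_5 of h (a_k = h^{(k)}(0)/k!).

f: a_k = -1, -1, 1/2, -1/2, 5/8, -7/8, …
g: a_k = 1, 4, 8, 32/3, 32/3, 128/15, …
L₀ := lclm(L_f,L_g); ord L₀ ≤ 1+1.
Integrate: L := L₀·Dx.
L = (20 + 32·x)·Dx + (-17 - 64·x - 64·x^2)·Dx^2 + (3 + 14·x + 16·x^2)·Dx^3  (order 3).
h: a_k = 0, 0, 3/2, 17/6, 61/24, 271/120, …
ICs: h(0) = 0, h′(0) = 0, h′′(0) = 3.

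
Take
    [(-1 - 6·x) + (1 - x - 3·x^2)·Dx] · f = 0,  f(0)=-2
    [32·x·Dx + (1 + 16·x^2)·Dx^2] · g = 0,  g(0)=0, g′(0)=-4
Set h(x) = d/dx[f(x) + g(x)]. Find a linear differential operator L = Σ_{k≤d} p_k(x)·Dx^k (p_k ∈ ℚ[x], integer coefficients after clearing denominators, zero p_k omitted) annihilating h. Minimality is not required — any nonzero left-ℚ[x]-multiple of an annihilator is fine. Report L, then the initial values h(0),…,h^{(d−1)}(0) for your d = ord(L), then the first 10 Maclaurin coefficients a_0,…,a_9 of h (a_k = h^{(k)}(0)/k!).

f: a_k = -2, -2, -8, -14, -38, -80, -194, -434, -1016, -2318, …
g: a_k = 0, -4, 0, 64/3, 0, -1024/5, 0, 16384/7, 0, -262144/9, …
L₀ := lclm(L_f,L_g); ord L₀ ≤ 1+2.
h₀' ⇒ L via d/dx closure of L₀.
L = (-128 + 512·x + 10560·x^2 + 25344·x^3 + 95904·x^4 + 41472·x^6) + (37 + 208·x - 206·x^2 + 1476·x^3 + 24336·x^4 + 66528·x^5 + 6912·x^6 + 41472·x^7)·Dx + (-4 - 21·x - 198·x^2 - 90·x^3 - 1775·x^4 + 4080·x^5 + 6336·x^6 + 2304·x^7 + 6912·x^8)·Dx^2  (order 2).
h: a_k = -6, -16, 22, -152, -1424, -1164, 13346, -8128, -283006, -53660, …
ICs: h(0) = -6, h′(0) = -16.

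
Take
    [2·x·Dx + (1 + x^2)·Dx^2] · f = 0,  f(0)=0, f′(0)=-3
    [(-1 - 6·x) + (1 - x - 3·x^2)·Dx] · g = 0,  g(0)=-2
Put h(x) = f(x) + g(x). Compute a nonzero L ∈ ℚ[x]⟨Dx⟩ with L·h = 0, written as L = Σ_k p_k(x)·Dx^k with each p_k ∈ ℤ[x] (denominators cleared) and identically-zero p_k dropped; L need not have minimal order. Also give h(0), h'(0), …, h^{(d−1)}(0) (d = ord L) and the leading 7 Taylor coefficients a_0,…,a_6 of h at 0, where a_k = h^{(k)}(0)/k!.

L = (8 - 32·x - 300·x^2 - 504·x^3 - 1134·x^4 - 162·x^6)·Dx + (-22 - 148·x - 184·x^2 - 576·x^3 - 441·x^4 - 918·x^5 - 27·x^6 - 162·x^7)·Dx^2 + (4 + 6·x + 18·x^2 - 60·x^3 - 85·x^4 - 75·x^5 - 126·x^6 - 9·x^7 - 27·x^8)·Dx^3  (order 3).
h: a_k = -2, -5, -8, -13, -38, -403/5, -194, …
ICs: h(0) = -2, h′(0) = -5, h′′(0) = -16.

f: a_k = 0, -3, 0, 1, 0, -3/5, 0, …
g: a_k = -2, -2, -8, -14, -38, -80, -194, …
h₀=f+g: left-lcm gives L₀, ord ≤ 3.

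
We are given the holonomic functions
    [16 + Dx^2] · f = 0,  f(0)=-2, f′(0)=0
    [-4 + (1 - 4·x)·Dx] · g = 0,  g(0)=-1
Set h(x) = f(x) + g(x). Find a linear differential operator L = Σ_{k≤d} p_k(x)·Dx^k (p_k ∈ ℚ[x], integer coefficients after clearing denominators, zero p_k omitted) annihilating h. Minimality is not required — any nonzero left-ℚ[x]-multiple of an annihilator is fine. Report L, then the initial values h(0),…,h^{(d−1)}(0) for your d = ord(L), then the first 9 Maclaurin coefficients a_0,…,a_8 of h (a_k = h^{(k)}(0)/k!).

L = (-448 + 512·x - 1024·x^2) + (48 - 320·x + 768·x^2 - 1024·x^3)·Dx + (-28 + 32·x - 64·x^2)·Dx^2 + (3 - 20·x + 48·x^2 - 64·x^3)·Dx^3  (order 3).
h: a_k = -3, -4, 0, -64, -832/3, -1024, -183808/45, -16384, -20644864/315, …
ICs: h(0) = -3, h′(0) = -4, h′′(0) = 0.

f: a_k = -2, 0, 16, 0, -64/3, 0, 512/45, 0, -1024/315, …
g: a_k = -1, -4, -16, -64, -256, -1024, -4096, -16384, -65536, …
Sum ⇒ L₀ = lclm(L_f,L_g) in ℚ(x)⟨Dx⟩.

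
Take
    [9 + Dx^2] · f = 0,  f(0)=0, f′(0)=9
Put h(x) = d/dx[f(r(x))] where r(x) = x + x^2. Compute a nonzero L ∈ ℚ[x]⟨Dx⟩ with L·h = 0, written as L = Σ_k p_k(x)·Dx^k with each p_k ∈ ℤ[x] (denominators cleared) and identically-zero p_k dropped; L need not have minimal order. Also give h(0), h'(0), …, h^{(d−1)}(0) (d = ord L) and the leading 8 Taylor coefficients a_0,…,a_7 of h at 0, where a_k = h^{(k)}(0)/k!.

L = (21 + 72·x + 216·x^2 + 288·x^3 + 144·x^4) + (-6 - 12·x)·Dx + (1 + 4·x + 4·x^2)·Dx^2  (order 2).
h: a_k = 9, 18, -81/2, -162, -1377/8, 405/4, 33291/80, 4131/10, …
ICs: h(0) = 9, h′(0) = 18.

f: a_k = 0, 9, 0, -27/2, 0, 243/40, 0, -729/560, …
L₀ from L_f via x↦r, Dx↦r'^{-1}Dx.
h=h₀': d/dx-closure on L₀ ⇒ L.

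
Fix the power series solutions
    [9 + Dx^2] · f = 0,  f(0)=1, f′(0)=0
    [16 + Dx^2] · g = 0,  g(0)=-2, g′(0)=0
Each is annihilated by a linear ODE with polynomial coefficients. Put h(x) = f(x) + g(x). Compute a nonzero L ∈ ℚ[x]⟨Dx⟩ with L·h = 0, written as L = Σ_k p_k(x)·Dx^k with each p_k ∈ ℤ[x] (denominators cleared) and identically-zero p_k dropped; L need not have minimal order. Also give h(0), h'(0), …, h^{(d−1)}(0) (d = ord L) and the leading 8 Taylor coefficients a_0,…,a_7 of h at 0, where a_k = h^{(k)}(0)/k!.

L = 144 + 25·Dx^2 + Dx^4  (order 4).
h: a_k = -1, 0, 23/2, 0, -431/24, 0, 7463/720, 0, …
ICs: h(0) = -1, h′(0) = 0, h′′(0) = 23, h′′′(0) = 0.

f: a_k = 1, 0, -9/2, 0, 27/8, 0, -81/80, 0, …
g: a_k = -2, 0, 16, 0, -64/3, 0, 512/45, 0, …
h₀=f+g: left-lcm gives L₀, ord ≤ 4.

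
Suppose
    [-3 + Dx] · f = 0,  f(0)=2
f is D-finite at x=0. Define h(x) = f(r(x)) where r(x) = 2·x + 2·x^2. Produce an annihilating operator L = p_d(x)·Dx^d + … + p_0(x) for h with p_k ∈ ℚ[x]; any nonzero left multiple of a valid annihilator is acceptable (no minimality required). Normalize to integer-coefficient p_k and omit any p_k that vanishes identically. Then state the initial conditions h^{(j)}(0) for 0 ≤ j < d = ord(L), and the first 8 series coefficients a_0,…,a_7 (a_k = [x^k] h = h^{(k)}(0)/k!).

L = (-6 - 12·x) + Dx  (order 1).
h: a_k = 2, 12, 48, 144, 360, 3888/5, 7488/5, 91584/35, …
ICs: h(0) = 2.

f: a_k = 2, 6, 9, 9, 27/4, 81/20, 81/40, 243/280, …
Substitute x→r, Dx→(1/r')Dx; clear ⇒ L₀.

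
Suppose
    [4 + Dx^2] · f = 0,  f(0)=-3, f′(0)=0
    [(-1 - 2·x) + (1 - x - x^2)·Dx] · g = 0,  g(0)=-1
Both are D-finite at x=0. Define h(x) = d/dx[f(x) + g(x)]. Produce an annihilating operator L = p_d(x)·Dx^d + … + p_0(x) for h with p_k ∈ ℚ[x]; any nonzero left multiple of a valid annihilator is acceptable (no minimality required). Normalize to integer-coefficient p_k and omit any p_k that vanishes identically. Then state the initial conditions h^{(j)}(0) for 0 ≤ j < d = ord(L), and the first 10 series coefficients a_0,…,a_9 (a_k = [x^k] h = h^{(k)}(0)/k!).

L = (272 + 704·x + 880·x^2 + 400·x^3 + 320·x^4 + 144·x^5 + 48·x^6) + (-44 - 52·x + 108·x^2 + 80·x^3 + 40·x^4 + 72·x^5 + 56·x^6 + 16·x^7)·Dx + (68 + 176·x + 220·x^2 + 100·x^3 + 80·x^4 + 36·x^5 + 12·x^6)·Dx^2 + (-11 - 13·x + 27·x^2 + 20·x^3 + 10·x^4 + 18·x^5 + 14·x^6 + 4·x^7)·Dx^3  (order 3).
h: a_k = -1, 8, -9, -28, -40, -382/5, -147, -28576/105, -495, -841042/945, …
ICs: h(0) = -1, h′(0) = 8, h′′(0) = -18.

f: a_k = -3, 0, 6, 0, -2, 0, 4/15, 0, -2/105, 0, …
g: a_k = -1, -1, -2, -3, -5, -8, -13, -21, -34, -55, …
L₀ := lclm(L_f,L_g); ord L₀ ≤ 2+1.
h=h₀': d/dx-closure on L₀ ⇒ L.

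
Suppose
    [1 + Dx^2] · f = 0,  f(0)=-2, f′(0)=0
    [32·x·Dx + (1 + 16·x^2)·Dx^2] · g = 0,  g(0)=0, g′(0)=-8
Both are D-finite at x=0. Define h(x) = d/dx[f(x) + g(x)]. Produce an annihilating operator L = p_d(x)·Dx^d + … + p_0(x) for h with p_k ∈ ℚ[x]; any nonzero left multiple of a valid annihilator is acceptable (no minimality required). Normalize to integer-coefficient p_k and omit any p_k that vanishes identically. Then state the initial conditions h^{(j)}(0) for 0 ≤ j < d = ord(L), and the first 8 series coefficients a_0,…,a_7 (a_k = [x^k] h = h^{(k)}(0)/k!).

L = (-6112·x + 99328·x^3 + 8192·x^5) + (-31 + 1072·x^2 + 25344·x^4 + 4096·x^6)·Dx + (-6112·x + 99328·x^3 + 8192·x^5)·Dx^2 + (-31 + 1072·x^2 + 25344·x^4 + 4096·x^6)·Dx^3  (order 3).
h: a_k = -8, 2, 128, -1/3, -2048, 1/60, 32768, -1/2520, …
ICs: h(0) = -8, h′(0) = 2, h′′(0) = 256.

f: a_k = -2, 0, 1, 0, -1/12, 0, 1/360, 0, …
g: a_k = 0, -8, 0, 128/3, 0, -2048/5, 0, 32768/7, …
Sum ⇒ L₀ = lclm(L_f,L_g) in ℚ(x)⟨Dx⟩.
Differentiate: ansatz ord ≤ ord L₀ ⇒ L.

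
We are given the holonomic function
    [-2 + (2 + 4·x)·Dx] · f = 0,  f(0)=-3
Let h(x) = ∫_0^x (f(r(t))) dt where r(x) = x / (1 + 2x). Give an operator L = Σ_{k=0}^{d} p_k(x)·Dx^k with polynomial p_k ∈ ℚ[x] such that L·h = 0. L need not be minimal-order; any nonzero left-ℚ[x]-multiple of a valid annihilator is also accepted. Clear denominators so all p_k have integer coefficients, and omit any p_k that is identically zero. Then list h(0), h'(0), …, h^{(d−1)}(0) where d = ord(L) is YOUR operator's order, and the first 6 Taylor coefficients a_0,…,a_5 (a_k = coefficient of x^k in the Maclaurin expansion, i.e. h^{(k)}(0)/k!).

f: a_k = -3, -3, 3/2, -3/2, 15/8, -21/8, …
Substitute x→r, Dx→(1/r')Dx; clear ⇒ L₀.
h=∫h₀ ⇒ L = L₀·Dx.
L = -Dx + (1 + 6·x + 8·x^2)·Dx^2  (order 2).
h: a_k = 0, -3, -3/2, 5/2, -39/8, 423/40, …
ICs: h(0) = 0, h′(0) = -3.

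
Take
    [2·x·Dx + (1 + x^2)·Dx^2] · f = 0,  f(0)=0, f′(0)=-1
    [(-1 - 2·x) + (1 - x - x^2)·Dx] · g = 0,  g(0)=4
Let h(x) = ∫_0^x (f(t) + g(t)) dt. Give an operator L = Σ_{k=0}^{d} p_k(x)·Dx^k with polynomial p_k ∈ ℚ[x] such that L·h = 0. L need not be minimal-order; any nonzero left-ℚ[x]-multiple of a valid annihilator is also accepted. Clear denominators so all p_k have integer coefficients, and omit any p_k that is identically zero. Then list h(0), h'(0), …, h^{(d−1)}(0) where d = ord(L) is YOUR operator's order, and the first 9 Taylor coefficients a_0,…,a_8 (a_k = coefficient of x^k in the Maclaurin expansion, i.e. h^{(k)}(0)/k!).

f: a_k = 0, -1, 0, 1/3, 0, -1/5, 0, 1/7, 0, …
g: a_k = 4, 4, 8, 12, 20, 32, 52, 84, 136, …
Weyl lclm of L_f,L_g ⇒ L₀ (ord ≤ 3).
∫: right-multiply L₀ by Dx.
L = (4 - 16·x - 64·x^2 - 72·x^3 - 66·x^4 - 6·x^6)·Dx^2 + (-10 - 24·x - 28·x^2 - 60·x^3 - 65·x^4 - 50·x^5 - 3·x^6 - 6·x^7)·Dx^3 + (2 + 2·x + 2·x^2 - 8·x^3 - 5·x^4 - 11·x^5 - 6·x^6 - x^7 - x^8)·Dx^4  (order 4).
h: a_k = 0, 4, 3/2, 8/3, 37/12, 4, 53/10, 52/7, 589/56, …
ICs: h(0) = 0, h′(0) = 4, h′′(0) = 3, h′′′(0) = 16.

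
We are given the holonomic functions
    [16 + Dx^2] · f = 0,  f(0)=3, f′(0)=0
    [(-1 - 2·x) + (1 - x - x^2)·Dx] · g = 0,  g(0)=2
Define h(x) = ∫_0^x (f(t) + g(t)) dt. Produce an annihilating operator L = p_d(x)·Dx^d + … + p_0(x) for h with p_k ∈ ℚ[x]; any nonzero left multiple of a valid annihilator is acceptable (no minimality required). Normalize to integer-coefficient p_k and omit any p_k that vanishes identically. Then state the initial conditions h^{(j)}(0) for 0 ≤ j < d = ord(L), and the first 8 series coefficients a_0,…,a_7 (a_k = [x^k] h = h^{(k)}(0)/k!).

f: a_k = 3, 0, -24, 0, 32, 0, -256/15, 0, …
g: a_k = 2, 2, 4, 6, 10, 16, 26, 42, …
L₀ := lclm(L_f,L_g); ord L₀ ≤ 2+1.
∫: right-multiply L₀ by Dx.
L = (-272 - 384·x + 352·x^2 - 192·x^3 - 640·x^4 - 256·x^5)·Dx + (160 - 368·x - 32·x^2 + 544·x^3 - 48·x^4 - 384·x^5 - 128·x^6)·Dx^2 + (-17 - 24·x + 22·x^2 - 12·x^3 - 40·x^4 - 16·x^5)·Dx^3 + (10 - 23·x - 2·x^2 + 34·x^3 - 3·x^4 - 24·x^5 - 8·x^6)·Dx^4  (order 4).
h: a_k = 0, 5, 1, -20/3, 3/2, 42/5, 8/3, 134/105, …
ICs: h(0) = 0, h′(0) = 5, h′′(0) = 2, h′′′(0) = -40.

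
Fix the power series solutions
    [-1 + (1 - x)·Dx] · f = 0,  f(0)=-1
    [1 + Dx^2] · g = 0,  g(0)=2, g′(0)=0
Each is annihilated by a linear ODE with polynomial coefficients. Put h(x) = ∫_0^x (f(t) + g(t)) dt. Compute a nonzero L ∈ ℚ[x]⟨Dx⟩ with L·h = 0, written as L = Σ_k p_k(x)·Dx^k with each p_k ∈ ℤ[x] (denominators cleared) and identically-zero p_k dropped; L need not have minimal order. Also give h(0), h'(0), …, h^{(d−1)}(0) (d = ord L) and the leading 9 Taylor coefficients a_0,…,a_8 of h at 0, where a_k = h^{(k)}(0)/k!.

L = (7 - 2·x + x^2)·Dx + (-3 + 5·x - 3·x^2 + x^3)·Dx^2 + (7 - 2·x + x^2)·Dx^3 + (-3 + 5·x - 3·x^2 + x^3)·Dx^4  (order 4).
h: a_k = 0, 1, -1/2, -2/3, -1/4, -11/60, -1/6, -361/2520, -1/8, …
ICs: h(0) = 0, h′(0) = 1, h′′(0) = -1, h′′′(0) = -4.

f: a_k = -1, -1, -1, -1, -1, -1, -1, -1, -1, …
g: a_k = 2, 0, -1, 0, 1/12, 0, -1/360, 0, 1/20160, …
Sum ⇒ L₀ = lclm(L_f,L_g) in ℚ(x)⟨Dx⟩.
Integrate: L := L₀·Dx.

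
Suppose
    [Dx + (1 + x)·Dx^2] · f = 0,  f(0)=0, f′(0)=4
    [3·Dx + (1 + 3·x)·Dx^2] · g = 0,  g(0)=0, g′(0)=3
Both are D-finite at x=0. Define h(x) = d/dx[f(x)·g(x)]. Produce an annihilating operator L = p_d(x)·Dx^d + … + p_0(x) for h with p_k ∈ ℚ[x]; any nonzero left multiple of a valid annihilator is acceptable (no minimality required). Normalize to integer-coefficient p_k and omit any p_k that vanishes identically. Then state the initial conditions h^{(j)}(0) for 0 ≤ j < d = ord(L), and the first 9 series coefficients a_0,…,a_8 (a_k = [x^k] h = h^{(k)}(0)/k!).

L = (30 + 72·x + 54·x^2) + (76 + 354·x + 540·x^2 + 270·x^3)·Dx + (29 + 200·x + 486·x^2 + 504·x^3 + 189·x^4)·Dx^2 + (2 + 19·x + 68·x^2 + 114·x^3 + 90·x^4 + 27·x^5)·Dx^3  (order 3).
h: a_k = 0, 24, -72, 196, -540, 7614/5, -21868/5, 89022/7, -1304802/35, …
ICs: h(0) = 0, h′(0) = 24, h′′(0) = -144.

f: a_k = 0, 4, -2, 4/3, -1, 4/5, -2/3, 4/7, -1/2, …
g: a_k = 0, 3, -9/2, 9, -81/4, 243/5, -243/2, 2187/7, -6561/8, …
f·g: L₀ = L_f ⊗_s L_g, ord ≤ 2·2.
h=h₀': d/dx-closure on L₀ ⇒ L.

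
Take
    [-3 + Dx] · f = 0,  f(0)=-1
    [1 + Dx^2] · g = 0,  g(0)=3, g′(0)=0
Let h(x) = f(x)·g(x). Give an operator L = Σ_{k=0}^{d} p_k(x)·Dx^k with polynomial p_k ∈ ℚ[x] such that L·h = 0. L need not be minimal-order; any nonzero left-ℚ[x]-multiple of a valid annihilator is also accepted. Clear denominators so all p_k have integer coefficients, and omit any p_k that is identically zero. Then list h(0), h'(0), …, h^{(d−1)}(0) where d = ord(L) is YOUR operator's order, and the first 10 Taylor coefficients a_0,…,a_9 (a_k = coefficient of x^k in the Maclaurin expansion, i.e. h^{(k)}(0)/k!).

f: a_k = -1, -3, -9/2, -9/2, -27/8, -81/40, -81/80, -243/560, -729/4480, -243/4480, …
g: a_k = 3, 0, -3/2, 0, 1/8, 0, -1/240, 0, 1/13440, 0, …
h₀=f·g: eliminate ⇒ L₀, order ≤ 1·2.
L = 10 - 6·Dx + Dx^2  (order 2).
h: a_k = -3, -9, -12, -9, -7/2, 3/10, 22/15, 83/70, 527/840, 71/280, …
ICs: h(0) = -3, h′(0) = -9.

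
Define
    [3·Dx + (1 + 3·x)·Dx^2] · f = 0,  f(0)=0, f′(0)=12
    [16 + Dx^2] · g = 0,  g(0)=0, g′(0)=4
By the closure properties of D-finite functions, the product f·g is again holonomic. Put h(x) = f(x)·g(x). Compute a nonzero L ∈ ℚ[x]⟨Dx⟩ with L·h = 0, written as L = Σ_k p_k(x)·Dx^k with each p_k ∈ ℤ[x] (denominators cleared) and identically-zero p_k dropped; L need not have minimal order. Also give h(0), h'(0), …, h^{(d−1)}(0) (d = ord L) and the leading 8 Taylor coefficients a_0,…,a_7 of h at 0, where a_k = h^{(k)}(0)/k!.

L = (2272 + 127488·x + 781056·x^2 + 1769472·x^3 + 1327104·x^4) + (4416 + 50112·x + 165888·x^2 + 165888·x^3)·Dx + (1022 + 19392·x + 102816·x^2 + 221184·x^3 + 165888·x^4)·Dx^2 + (276 + 3132·x + 10368·x^2 + 10368·x^3)·Dx^3 + (55 + 714·x + 3375·x^2 + 6912·x^3 + 5184·x^4)·Dx^4  (order 4).
h: a_k = 0, 0, 48, -72, 16, -132, 496, -6168/5, …
ICs: h(0) = 0, h′(0) = 0, h′′(0) = 96, h′′′(0) = -432.

f: a_k = 0, 12, -18, 36, -81, 972/5, -486, 8748/7, …
g: a_k = 0, 4, 0, -32/3, 0, 128/15, 0, -1024/315, …
f·g: L₀ = L_f ⊗_s L_g, ord ≤ 2·2.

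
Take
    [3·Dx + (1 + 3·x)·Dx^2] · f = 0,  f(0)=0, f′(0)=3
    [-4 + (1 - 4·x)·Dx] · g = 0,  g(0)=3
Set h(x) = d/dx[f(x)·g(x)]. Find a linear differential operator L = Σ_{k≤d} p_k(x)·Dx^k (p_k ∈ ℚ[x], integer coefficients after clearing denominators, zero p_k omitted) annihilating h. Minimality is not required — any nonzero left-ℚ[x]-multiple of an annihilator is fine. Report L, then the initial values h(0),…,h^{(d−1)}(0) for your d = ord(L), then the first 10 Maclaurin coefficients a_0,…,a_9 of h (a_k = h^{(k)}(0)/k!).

f: a_k = 0, 3, -9/2, 9, -81/4, 243/5, -243/2, 2187/7, -6561/8, 2187, …
g: a_k = 3, 12, 48, 192, 768, 3072, 12288, 49152, 196608, 786432, …
Sym-product of L_f,L_g gives L₀ (≤ ord 2).
Derive L from L₀ (diff closure).
L = 48 + (6 + 60·x)·Dx + (-1 + x + 12·x^2)·Dx^2  (order 2).
h: a_k = 9, 45, 351, 1629, 8874, 202041/5, 975663/5, 30532311/35, 278924229/70, 122726295/7, …
ICs: h(0) = 9, h′(0) = 45.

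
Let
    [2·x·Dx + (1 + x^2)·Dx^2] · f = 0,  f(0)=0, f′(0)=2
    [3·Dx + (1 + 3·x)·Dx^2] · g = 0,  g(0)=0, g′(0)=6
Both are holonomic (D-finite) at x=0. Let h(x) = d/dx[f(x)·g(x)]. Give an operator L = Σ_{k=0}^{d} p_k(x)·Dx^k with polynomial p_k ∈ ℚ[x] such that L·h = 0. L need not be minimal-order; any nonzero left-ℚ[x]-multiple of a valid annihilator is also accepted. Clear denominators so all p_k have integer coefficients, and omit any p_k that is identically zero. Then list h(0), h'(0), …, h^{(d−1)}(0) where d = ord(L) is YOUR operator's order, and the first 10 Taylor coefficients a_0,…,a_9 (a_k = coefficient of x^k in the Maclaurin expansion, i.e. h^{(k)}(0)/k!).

L = (264 + 1260·x + 1008·x^2 + 3420·x^3 + 3240·x^4 + 4212·x^5 + 324·x^7) + (178 + 660·x + 3828·x^2 + 7308·x^3 + 12960·x^4 + 10044·x^5 + 11340·x^6 + 324·x^7 + 1134·x^8)·Dx + (132 + 608·x + 1728·x^2 + 4568·x^3 + 6456·x^4 + 8856·x^5 + 5184·x^6 + 5544·x^7 + 324·x^8 + 648·x^9)·Dx^2 + (13 + 102·x + 341·x^2 + 744·x^3 + 1138·x^4 + 1236·x^5 + 1386·x^6 + 648·x^7 + 657·x^8 + 54·x^9 + 81·x^10)·Dx^3  (order 3).
h: a_k = 0, 24, -54, 128, -375, 5544/5, -16191/5, 47616/5, -1973241/70, 8784824/105, …
ICs: h(0) = 0, h′(0) = 24, h′′(0) = -108.

f: a_k = 0, 2, 0, -2/3, 0, 2/5, 0, -2/7, 0, 2/9, …
g: a_k = 0, 6, -9, 18, -81/2, 486/5, -243, 4374/7, -6561/4, 4374, …
h₀=f·g: eliminate ⇒ L₀, order ≤ 2·2.
Derive L from L₀ (diff closure).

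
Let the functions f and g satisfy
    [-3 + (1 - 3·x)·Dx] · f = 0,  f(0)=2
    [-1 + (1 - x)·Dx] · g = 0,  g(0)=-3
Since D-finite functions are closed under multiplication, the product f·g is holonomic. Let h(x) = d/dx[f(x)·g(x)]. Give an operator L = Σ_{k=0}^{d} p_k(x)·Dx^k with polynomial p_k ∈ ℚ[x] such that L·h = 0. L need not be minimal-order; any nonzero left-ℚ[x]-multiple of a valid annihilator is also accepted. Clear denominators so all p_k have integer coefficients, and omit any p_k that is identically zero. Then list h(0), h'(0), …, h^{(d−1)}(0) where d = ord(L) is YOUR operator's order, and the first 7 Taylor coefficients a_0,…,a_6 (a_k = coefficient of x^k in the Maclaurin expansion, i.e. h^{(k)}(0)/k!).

f: a_k = 2, 6, 18, 54, 162, 486, 1458, …
g: a_k = -3, -3, -3, -3, -3, -3, -3, …
Sym-product of L_f,L_g gives L₀ (≤ ord 1).
h₀' ⇒ L via d/dx closure of L₀.
L = (13 - 36·x + 27·x^2) + (-2 + 11·x - 18·x^2 + 9·x^3)·Dx  (order 1).
h: a_k = -24, -156, -720, -2904, -10920, -39348, -137760, …
ICs: h(0) = -24.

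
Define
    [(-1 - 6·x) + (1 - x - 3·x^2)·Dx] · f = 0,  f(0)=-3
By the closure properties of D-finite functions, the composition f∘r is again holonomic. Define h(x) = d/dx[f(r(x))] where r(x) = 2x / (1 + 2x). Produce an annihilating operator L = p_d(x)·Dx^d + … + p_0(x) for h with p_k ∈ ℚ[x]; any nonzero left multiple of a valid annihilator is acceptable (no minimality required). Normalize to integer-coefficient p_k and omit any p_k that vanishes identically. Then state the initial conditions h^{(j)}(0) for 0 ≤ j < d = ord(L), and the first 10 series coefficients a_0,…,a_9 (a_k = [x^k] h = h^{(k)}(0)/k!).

L = (12 + 72·x + 576·x^2 + 672·x^3) + (-1 - 18·x - 48·x^2 + 136·x^3 + 336·x^4)·Dx  (order 1).
h: a_k = -6, -72, 0, -1728, 4320, -41472, 169344, -1050624, 4976640, -26818560, …
ICs: h(0) = -6.

f: a_k = -3, -3, -12, -21, -57, -120, -291, -651, -1524, -3477, …
Substitute x→r, Dx→(1/r')Dx; clear ⇒ L₀.
h=h₀': d/dx-closure on L₀ ⇒ L.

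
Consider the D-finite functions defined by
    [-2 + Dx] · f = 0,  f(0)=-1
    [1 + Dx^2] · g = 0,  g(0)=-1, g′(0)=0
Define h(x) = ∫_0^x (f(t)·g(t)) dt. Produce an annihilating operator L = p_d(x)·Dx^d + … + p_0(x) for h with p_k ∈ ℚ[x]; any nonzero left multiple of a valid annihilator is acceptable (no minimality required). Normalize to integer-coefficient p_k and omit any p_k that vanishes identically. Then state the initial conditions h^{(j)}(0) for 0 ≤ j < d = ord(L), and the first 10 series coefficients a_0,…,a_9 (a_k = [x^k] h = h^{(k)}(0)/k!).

f: a_k = -1, -2, -2, -4/3, -2/3, -4/15, -4/45, -8/315, -2/315, -4/2835, …
g: a_k = -1, 0, 1/2, 0, -1/24, 0, 1/720, 0, -1/40320, 0, …
f·g: L₀ = L_f ⊗_s L_g, ord ≤ 1·2.
h=∫₀ˣh₀: take L = L₀·Dx.
L = 5·Dx - 4·Dx^2 + Dx^3  (order 3).
h: a_k = 0, 1, 1, 1/2, 1/12, -7/120, -19/360, -13/560, -139/20160, -527/362880, …
ICs: h(0) = 0, h′(0) = 1, h′′(0) = 2.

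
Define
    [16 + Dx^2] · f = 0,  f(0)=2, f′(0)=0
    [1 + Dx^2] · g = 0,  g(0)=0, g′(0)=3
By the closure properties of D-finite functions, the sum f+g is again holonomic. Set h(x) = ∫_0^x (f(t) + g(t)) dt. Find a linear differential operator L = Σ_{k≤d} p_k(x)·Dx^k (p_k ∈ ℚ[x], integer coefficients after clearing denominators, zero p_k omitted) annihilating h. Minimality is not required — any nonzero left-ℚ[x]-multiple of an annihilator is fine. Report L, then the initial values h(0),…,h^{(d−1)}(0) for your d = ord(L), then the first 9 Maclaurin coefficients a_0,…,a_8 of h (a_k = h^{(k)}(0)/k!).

L = 16·Dx + 17·Dx^3 + Dx^5  (order 5).
h: a_k = 0, 2, 3/2, -16/3, -1/8, 64/15, 1/240, -512/315, -1/13440, …
ICs: h(0) = 0, h′(0) = 2, h′′(0) = 3, h′′′(0) = -32, h′′′′(0) = -3.

f: a_k = 2, 0, -16, 0, 64/3, 0, -512/45, 0, 1024/315, …
g: a_k = 0, 3, 0, -1/2, 0, 1/40, 0, -1/1680, 0, …
Weyl lclm of L_f,L_g ⇒ L₀ (ord ≤ 4).
h=∫₀ˣh₀: take L = L₀·Dx.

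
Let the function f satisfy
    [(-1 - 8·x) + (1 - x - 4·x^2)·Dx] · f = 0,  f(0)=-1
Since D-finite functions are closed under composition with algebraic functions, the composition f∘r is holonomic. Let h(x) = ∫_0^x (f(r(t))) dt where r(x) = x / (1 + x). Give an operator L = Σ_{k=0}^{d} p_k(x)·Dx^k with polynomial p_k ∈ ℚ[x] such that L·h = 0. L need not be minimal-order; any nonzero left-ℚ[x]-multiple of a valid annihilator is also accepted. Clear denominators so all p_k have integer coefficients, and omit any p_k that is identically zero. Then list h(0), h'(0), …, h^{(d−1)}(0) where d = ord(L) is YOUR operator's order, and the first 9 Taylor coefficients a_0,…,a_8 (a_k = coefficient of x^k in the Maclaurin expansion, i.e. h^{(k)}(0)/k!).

f: a_k = -1, -1, -5, -9, -29, -65, -181, -441, -1165, …
L₀ from L_f via x↦r, Dx↦r'^{-1}Dx.
h=∫₀ˣh₀: take L = L₀·Dx.
L = (1 + 9·x)·Dx + (-1 - 2·x + 3·x^2 + 4·x^3)·Dx^2  (order 2).
h: a_k = 0, -1, -1/2, -4/3, 0, -16/5, 8/3, -80/7, 18, …
ICs: h(0) = 0, h′(0) = -1.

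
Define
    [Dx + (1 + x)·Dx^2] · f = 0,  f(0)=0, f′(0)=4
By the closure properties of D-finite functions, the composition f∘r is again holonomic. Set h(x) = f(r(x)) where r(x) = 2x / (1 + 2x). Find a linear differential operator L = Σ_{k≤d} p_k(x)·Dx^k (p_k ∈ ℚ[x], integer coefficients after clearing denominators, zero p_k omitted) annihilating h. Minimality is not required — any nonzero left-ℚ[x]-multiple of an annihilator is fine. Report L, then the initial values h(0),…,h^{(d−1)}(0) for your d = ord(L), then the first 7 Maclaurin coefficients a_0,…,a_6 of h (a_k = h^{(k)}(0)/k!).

f: a_k = 0, 4, -2, 4/3, -1, 4/5, -2/3, …
f∘r: x↦r, Dx↦Dx/r' in L_f ⇒ L₀.
L = (6 + 16·x)·Dx + (1 + 6·x + 8·x^2)·Dx^2  (order 2).
h: a_k = 0, 8, -24, 224/3, -240, 3968/5, -2688, …
ICs: h(0) = 0, h′(0) = 8.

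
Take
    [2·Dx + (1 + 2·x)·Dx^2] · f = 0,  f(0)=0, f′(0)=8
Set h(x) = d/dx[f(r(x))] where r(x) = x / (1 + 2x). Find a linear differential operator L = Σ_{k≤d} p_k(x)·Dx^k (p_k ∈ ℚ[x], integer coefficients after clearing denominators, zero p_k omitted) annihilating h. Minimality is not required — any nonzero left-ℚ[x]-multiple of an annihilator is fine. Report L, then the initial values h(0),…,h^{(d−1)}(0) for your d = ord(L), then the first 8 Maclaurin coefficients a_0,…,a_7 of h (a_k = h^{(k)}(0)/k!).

L = (6 + 16·x) + (1 + 6·x + 8·x^2)·Dx  (order 1).
h: a_k = 8, -48, 224, -960, 3968, -16128, 65024, -261120, …
ICs: h(0) = 8.

f: a_k = 0, 8, -8, 32/3, -16, 128/5, -128/3, 512/7, …
Change of var in L_f (x↦r) gives L₀.
Differentiate: ansatz ord ≤ ord L₀ ⇒ L.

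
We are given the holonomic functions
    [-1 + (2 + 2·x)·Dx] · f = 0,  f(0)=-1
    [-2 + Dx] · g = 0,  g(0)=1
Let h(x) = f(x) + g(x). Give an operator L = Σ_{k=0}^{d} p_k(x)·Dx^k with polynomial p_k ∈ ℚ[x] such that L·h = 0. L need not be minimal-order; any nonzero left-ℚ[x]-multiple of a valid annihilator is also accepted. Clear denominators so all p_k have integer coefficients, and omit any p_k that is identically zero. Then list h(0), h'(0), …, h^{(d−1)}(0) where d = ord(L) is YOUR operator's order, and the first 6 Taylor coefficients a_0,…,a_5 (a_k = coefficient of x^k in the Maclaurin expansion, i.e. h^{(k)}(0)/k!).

L = (10 + 8·x) + (-17 - 32·x - 16·x^2)·Dx + (6 + 14·x + 8·x^2)·Dx^2  (order 2).
h: a_k = 0, 3/2, 17/8, 61/48, 271/384, 919/3840, …
ICs: h(0) = 0, h′(0) = 3/2.

f: a_k = -1, -1/2, 1/8, -1/16, 5/128, -7/256, …
g: a_k = 1, 2, 2, 4/3, 2/3, 4/15, …
L₀ := lclm(L_f,L_g); ord L₀ ≤ 1+1.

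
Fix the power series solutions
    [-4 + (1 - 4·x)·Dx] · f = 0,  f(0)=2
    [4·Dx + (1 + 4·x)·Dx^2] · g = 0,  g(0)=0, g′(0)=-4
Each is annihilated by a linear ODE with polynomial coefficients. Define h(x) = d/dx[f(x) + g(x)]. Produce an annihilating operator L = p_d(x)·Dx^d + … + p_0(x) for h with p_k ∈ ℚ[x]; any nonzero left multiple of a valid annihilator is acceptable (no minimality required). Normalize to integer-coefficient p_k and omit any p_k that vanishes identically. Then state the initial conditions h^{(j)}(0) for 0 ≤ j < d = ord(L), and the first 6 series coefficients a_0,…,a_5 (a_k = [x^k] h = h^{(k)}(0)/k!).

f: a_k = 2, 8, 32, 128, 512, 2048, …
g: a_k = 0, -4, 8, -64/3, 64, -1024/5, …
L₀ := lclm(L_f,L_g); ord L₀ ≤ 1+2.
Differentiate: ansatz ord ≤ ord L₀ ⇒ L.
L = (160 + 128·x) + (16 + 256·x + 256·x^2)·Dx + (-3 - 4·x + 48·x^2 + 64·x^3)·Dx^2  (order 2).
h: a_k = 4, 80, 320, 2304, 9216, 53248, …
ICs: h(0) = 4, h′(0) = 80.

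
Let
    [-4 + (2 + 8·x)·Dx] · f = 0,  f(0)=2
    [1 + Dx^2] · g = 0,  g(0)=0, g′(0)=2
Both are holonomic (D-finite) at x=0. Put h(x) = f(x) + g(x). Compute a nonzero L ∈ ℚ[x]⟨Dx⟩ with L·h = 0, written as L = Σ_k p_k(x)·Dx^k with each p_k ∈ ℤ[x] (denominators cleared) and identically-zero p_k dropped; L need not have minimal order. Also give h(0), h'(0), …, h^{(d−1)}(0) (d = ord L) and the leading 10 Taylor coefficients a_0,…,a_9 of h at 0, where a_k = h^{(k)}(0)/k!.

f: a_k = 2, 4, -4, 8, -20, 56, -168, 528, -1716, 5720, …
g: a_k = 0, 2, 0, -1/3, 0, 1/60, 0, -1/2520, 0, 1/181440, …
Weyl lclm of L_f,L_g ⇒ L₀ (ord ≤ 3).
L = (-26 - 16·x - 32·x^2) + (-3 - 4·x + 48·x^2 + 64·x^3)·Dx + (-26 - 16·x - 32·x^2)·Dx^2 + (-3 - 4·x + 48·x^2 + 64·x^3)·Dx^3  (order 3).
h: a_k = 2, 6, -4, 23/3, -20, 3361/60, -168, 1330559/2520, -1716, 1037836801/181440, …
ICs: h(0) = 2, h′(0) = 6, h′′(0) = -8.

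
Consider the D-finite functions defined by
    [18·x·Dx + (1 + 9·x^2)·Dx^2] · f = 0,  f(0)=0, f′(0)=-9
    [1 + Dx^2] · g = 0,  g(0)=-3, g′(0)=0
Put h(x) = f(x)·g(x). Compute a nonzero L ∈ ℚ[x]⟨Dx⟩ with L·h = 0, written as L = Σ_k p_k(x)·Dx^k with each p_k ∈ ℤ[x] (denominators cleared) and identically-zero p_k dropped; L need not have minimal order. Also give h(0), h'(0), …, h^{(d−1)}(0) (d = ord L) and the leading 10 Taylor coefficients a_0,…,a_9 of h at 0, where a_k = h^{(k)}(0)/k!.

L = (370 + 9594·x^2 + 4131·x^4 + 2916·x^6 + 6561·x^8) + (684·x + 6804·x^3 + 8748·x^5 + 26244·x^7)·Dx + (380 + 9792·x^2 + 5346·x^4 + 5832·x^6 + 13122·x^8)·Dx^2 + (684·x + 6804·x^3 + 8748·x^5 + 26244·x^7)·Dx^3 + (10 + 198·x^2 + 1215·x^4 + 2916·x^6 + 6561·x^8)·Dx^4  (order 4).
h: a_k = 0, 27, 0, -189/2, 0, 19161/40, 0, -1699023/560, 0, 18912111/896, …
ICs: h(0) = 0, h′(0) = 27, h′′(0) = 0, h′′′(0) = -567.

f: a_k = 0, -9, 0, 27, 0, -729/5, 0, 6561/7, 0, -6561, …
g: a_k = -3, 0, 3/2, 0, -1/8, 0, 1/240, 0, -1/13440, 0, …
Product ⇒ symmetric product L₀, ord ≤ 4.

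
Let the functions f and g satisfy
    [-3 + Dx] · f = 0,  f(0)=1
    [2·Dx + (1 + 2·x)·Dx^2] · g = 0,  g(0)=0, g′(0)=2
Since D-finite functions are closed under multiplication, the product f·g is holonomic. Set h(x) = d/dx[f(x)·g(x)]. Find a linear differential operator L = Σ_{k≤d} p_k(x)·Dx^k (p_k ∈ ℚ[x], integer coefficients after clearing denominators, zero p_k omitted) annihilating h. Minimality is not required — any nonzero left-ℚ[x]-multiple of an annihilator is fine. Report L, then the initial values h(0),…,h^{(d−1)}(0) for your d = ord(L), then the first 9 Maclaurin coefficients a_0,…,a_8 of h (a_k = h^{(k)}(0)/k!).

L = (15 + 36·x + 108·x^2) + (-8 - 36·x - 72·x^2)·Dx + (1 + 8·x + 12·x^2)·Dx^2  (order 2).
h: a_k = 2, 8, 17, 16, 83/4, -1, 1137/40, -224/5, 218377/2240, …
ICs: h(0) = 2, h′(0) = 8.

f: a_k = 1, 3, 9/2, 9/2, 27/8, 81/40, 81/80, 243/560, 729/4480, …
g: a_k = 0, 2, -2, 8/3, -4, 32/5, -32/3, 128/7, -32, …
Sym-product of L_f,L_g gives L₀ (≤ ord 2).
h₀' ⇒ L via d/dx closure of L₀.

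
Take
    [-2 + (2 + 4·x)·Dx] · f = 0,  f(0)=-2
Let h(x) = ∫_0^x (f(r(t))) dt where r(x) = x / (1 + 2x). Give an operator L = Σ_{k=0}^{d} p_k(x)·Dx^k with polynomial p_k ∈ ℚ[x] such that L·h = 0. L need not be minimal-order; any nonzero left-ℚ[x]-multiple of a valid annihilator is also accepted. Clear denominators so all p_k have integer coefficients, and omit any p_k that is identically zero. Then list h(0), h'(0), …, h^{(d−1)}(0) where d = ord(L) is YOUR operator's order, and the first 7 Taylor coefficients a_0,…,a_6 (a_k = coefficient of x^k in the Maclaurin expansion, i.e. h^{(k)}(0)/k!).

L = -Dx + (1 + 6·x + 8·x^2)·Dx^2  (order 2).
h: a_k = 0, -2, -1, 5/3, -13/4, 141/20, -133/8, …
ICs: h(0) = 0, h′(0) = -2.

f: a_k = -2, -2, 1, -1, 5/4, -7/4, 21/8, …
L₀ from L_f via x↦r, Dx↦r'^{-1}Dx.
h=∫h₀ ⇒ L = L₀·Dx.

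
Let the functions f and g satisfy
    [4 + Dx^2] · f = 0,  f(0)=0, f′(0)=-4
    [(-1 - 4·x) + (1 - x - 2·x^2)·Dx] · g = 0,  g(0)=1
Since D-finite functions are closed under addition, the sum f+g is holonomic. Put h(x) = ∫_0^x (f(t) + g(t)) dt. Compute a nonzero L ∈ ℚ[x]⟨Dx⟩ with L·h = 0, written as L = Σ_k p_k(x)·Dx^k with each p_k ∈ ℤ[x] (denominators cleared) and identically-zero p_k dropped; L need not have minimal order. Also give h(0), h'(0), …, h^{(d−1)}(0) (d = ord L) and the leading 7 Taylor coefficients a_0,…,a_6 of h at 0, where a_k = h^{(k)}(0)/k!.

L = (-68 - 304·x - 200·x^2 - 320·x^3 - 160·x^4 - 128·x^5)·Dx + (20 - 12·x - 24·x^2 - 8·x^3 - 48·x^4 - 96·x^5 - 64·x^6)·Dx^2 + (-17 - 76·x - 50·x^2 - 80·x^3 - 40·x^4 - 32·x^5)·Dx^3 + (5 - 3·x - 6·x^2 - 2·x^3 - 12·x^4 - 24·x^5 - 16·x^6)·Dx^4  (order 4).
h: a_k = 0, 1, -3/2, 1, 23/12, 11/5, 307/90, …
ICs: h(0) = 0, h′(0) = 1, h′′(0) = -3, h′′′(0) = 6.

f: a_k = 0, -4, 0, 8/3, 0, -8/15, 0, …
g: a_k = 1, 1, 3, 5, 11, 21, 43, …
f+g: L₀ = lclm(L_f,L_g), ord ≤ 2+1.
h=∫₀ˣh₀: take L = L₀·Dx.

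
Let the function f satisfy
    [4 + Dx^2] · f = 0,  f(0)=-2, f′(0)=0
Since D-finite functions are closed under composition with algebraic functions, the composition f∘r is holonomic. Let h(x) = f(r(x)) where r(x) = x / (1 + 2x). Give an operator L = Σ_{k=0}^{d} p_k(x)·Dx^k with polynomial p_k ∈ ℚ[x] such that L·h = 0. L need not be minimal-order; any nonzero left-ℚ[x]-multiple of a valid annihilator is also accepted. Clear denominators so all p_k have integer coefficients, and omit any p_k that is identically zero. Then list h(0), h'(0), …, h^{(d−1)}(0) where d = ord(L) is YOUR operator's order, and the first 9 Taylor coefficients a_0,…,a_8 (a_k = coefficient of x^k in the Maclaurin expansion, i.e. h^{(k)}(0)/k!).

f: a_k = -2, 0, 4, 0, -4/3, 0, 8/45, 0, -4/315, …
Substitute x→r, Dx→(1/r')Dx; clear ⇒ L₀.
L = 4 + (4 + 24·x + 48·x^2 + 32·x^3)·Dx + (1 + 8·x + 24·x^2 + 32·x^3 + 16·x^4)·Dx^2  (order 2).
h: a_k = -2, 0, 4, -16, 140/3, -352/3, 12008/45, -2784/5, 66796/63, …
ICs: h(0) = -2, h′(0) = 0.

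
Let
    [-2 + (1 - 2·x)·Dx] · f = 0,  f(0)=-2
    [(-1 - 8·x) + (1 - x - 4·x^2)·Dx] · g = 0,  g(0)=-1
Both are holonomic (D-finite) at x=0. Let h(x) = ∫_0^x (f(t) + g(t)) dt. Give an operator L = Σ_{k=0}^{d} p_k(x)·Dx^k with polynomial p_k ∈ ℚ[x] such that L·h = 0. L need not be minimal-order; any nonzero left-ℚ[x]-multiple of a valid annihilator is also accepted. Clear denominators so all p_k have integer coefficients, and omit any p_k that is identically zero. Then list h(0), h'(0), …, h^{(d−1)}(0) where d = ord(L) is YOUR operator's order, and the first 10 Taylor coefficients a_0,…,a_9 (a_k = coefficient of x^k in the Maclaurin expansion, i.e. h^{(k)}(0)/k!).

L = (12 - 48·x + 192·x^2 - 128·x^3)·Dx + (-2 - 96·x^2 + 352·x^3 - 256·x^4)·Dx^2 + (-1 + 11·x - 30·x^2 + 80·x^4 - 64·x^5)·Dx^3  (order 3).
h: a_k = 0, -3, -5/2, -13/3, -25/4, -61/5, -43/2, -309/7, -697/8, -559/3, …
ICs: h(0) = 0, h′(0) = -3, h′′(0) = -5.

f: a_k = -2, -4, -8, -16, -32, -64, -128, -256, -512, -1024, …
g: a_k = -1, -1, -5, -9, -29, -65, -181, -441, -1165, -2929, …
L₀ := lclm(L_f,L_g); ord L₀ ≤ 1+1.
Integrate: L := L₀·Dx.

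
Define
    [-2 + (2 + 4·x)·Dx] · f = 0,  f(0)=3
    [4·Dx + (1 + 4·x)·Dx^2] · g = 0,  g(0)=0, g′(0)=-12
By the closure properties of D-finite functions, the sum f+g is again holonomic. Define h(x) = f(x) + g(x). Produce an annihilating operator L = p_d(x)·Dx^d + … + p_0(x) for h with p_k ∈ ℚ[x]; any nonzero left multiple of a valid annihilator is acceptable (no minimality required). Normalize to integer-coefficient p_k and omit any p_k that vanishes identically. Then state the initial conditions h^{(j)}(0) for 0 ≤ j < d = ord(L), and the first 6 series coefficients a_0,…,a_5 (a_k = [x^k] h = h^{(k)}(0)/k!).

f: a_k = 3, 3, -3/2, 3/2, -15/8, 21/8, …
g: a_k = 0, -12, 24, -64, 192, -3072/5, …
L₀ := lclm(L_f,L_g); ord L₀ ≤ 1+2.
L = (20 + 16·x)·Dx + (29 + 104·x + 80·x^2)·Dx^2 + (3 + 22·x + 48·x^2 + 32·x^3)·Dx^3  (order 3).
h: a_k = 3, -9, 45/2, -125/2, 1521/8, -24471/40, …
ICs: h(0) = 3, h′(0) = -9, h′′(0) = 45.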